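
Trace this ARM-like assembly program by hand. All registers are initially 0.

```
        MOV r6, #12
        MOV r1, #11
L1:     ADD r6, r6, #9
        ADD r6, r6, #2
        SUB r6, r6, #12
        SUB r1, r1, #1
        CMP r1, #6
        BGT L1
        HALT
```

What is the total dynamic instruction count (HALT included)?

33

r6=12
r1=11
r6=12+9=21
r6=21+2=23
r6=23-12=11
r1=11-1=10
CMP r1, #6  (cmp 10,6)
BGT L1: taken
r6=11+9=20
r6=20+2=22
r6=22-12=10
r1=10-1=9
CMP r1, #6  (cmp 9,6)
BGT L1: taken
r6=10+9=19
r6=19+2=21
r6=21-12=9
r1=9-1=8
CMP r1, #6  (cmp 8,6)
BGT L1: taken
r6=9+9=18
r6=18+2=20
r6=20-12=8
r1=8-1=7
CMP r1, #6  (cmp 7,6)
BGT L1: taken
r6=8+9=17
r6=17+2=19
r6=19-12=7
r1=7-1=6
CMP r1, #6  (cmp 6,6)
BGT L1: not taken
halt.
Total executed instructions: 33.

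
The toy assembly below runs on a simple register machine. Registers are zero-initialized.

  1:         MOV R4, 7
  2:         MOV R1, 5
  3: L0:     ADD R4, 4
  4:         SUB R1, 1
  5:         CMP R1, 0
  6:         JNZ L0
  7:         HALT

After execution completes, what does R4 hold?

MOV R4, 7 → R4=7
MOV R1, 5 → R1=5
ADD R4, 4 → R4=7+4=11
SUB R1, 1 → R1=5-1=4
CMP R1, 0  (cmp 4,0)
JNZ L0: taken
ADD R4, 4 → R4=11+4=15
SUB R1, 1 → R1=4-1=3
CMP R1, 0  (cmp 3,0)
JNZ L0: taken
ADD R4, 4 → R4=15+4=19
SUB R1, 1 → R1=3-1=2
CMP R1, 0  (cmp 2,0)
JNZ L0: taken
ADD R4, 4 → R4=19+4=23
SUB R1, 1 → R1=2-1=1
CMP R1, 0  (cmp 1,0)
JNZ L0: taken
ADD R4, 4 → R4=23+4=27
SUB R1, 1 → R1=1-1=0
CMP R1, 0  (cmp 0,0)
JNZ L0: not taken
halt.

27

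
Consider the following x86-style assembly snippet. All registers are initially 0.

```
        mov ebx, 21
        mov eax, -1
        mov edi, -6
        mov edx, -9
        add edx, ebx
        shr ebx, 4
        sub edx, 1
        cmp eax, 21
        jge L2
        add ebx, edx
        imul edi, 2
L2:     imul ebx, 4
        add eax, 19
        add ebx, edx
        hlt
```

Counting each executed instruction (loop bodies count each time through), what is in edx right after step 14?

after mov ebx, 21: ebx=21
after mov eax, -1: eax=-1
after mov edi, -6: edi=-6
after mov edx, -9: edx=-9
after add edx, ebx: edx=(-9)+21=12
after shr ebx, 4: ebx=21>>4=1
after sub edx, 1: edx=12-1=11
cmp eax, 21  (cmp -1,21)
jge L2: not taken
after add ebx, edx: ebx=1+11=12
after imul edi, 2: edi=(-6)*2=-12
after imul ebx, 4: ebx=12*4=48
after add eax, 19: eax=(-1)+19=18
after add ebx, edx: ebx=48+11=59
After step 14: edx = 11.

11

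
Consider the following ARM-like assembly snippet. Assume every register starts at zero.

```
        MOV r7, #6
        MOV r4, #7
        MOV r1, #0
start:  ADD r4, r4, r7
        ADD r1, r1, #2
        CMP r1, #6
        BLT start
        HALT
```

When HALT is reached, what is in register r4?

25

MOV r7, #6 → r7=6
MOV r4, #7 → r4=7
MOV r1, #0 → r1=0
ADD r4, r4, r7 → r4=7+6=13
ADD r1, r1, #2 → r1=0+2=2
CMP r1, #6  (cmp 2,6)
BLT start: taken
ADD r4, r4, r7 → r4=13+6=19
ADD r1, r1, #2 → r1=2+2=4
CMP r1, #6  (cmp 4,6)
BLT start: taken
ADD r4, r4, r7 → r4=19+6=25
ADD r1, r1, #2 → r1=4+2=6
CMP r1, #6  (cmp 6,6)
BLT start: not taken
halt.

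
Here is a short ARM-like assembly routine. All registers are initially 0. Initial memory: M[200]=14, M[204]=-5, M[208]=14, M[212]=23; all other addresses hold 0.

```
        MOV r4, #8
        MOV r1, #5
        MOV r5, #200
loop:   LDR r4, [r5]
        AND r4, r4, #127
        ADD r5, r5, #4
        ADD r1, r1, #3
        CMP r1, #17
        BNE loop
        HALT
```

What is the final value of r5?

after MOV r4, #8: r4=8
after MOV r1, #5: r1=5
after MOV r5, #200: r5=200
after LDR r4, [r5]: r4=M[200]=14
after AND r4, r4, #127: r4=14&127=14
after ADD r5, r5, #4: r5=200+4=204
after ADD r1, r1, #3: r1=5+3=8
CMP r1, #17  (cmp 8,17)
BNE loop: taken
after LDR r4, [r5]: r4=M[204]=-5
after AND r4, r4, #127: r4=(-5)&127=123
after ADD r5, r5, #4: r5=204+4=208
after ADD r1, r1, #3: r1=8+3=11
CMP r1, #17  (cmp 11,17)
BNE loop: taken
after LDR r4, [r5]: r4=M[208]=14
after AND r4, r4, #127: r4=14&127=14
after ADD r5, r5, #4: r5=208+4=212
after ADD r1, r1, #3: r1=11+3=14
CMP r1, #17  (cmp 14,17)
BNE loop: taken
after LDR r4, [r5]: r4=M[212]=23
after AND r4, r4, #127: r4=23&127=23
after ADD r5, r5, #4: r5=212+4=216
after ADD r1, r1, #3: r1=14+3=17
CMP r1, #17  (cmp 17,17)
BNE loop: not taken
halt.

216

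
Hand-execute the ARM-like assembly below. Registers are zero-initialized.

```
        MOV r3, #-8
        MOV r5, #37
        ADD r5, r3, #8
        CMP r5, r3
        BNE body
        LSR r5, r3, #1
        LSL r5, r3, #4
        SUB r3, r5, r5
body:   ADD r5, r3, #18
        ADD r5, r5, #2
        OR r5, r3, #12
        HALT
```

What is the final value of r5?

-4

MOV r3, #-8 → r3=-8
MOV r5, #37 → r5=37
ADD r5, r3, #8 → r5=(-8)+8=0
CMP r5, r3  (cmp 0,-8)
BNE body: taken
ADD r5, r3, #18 → r5=(-8)+18=10
ADD r5, r5, #2 → r5=10+2=12
OR r5, r3, #12 → r5=(-8)|12=-4
halt.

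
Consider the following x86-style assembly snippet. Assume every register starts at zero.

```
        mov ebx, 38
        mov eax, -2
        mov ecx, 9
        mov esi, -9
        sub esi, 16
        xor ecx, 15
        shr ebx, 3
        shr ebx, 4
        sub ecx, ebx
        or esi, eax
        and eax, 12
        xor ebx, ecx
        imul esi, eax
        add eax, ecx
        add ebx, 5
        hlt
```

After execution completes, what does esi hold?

-12

mov ebx, 38 → ebx=38
mov eax, -2 → eax=-2
mov ecx, 9 → ecx=9
mov esi, -9 → esi=-9
sub esi, 16 → esi=(-9)-16=-25
xor ecx, 15 → ecx=9^15=6
shr ebx, 3 → ebx=38>>3=4
shr ebx, 4 → ebx=4>>4=0
sub ecx, ebx → ecx=6-0=6
or esi, eax → esi=(-25)|(-2)=-1
and eax, 12 → eax=(-2)&12=12
xor ebx, ecx → ebx=0^6=6
imul esi, eax → esi=(-1)*12=-12
add eax, ecx → eax=12+6=18
add ebx, 5 → ebx=6+5=11
halt.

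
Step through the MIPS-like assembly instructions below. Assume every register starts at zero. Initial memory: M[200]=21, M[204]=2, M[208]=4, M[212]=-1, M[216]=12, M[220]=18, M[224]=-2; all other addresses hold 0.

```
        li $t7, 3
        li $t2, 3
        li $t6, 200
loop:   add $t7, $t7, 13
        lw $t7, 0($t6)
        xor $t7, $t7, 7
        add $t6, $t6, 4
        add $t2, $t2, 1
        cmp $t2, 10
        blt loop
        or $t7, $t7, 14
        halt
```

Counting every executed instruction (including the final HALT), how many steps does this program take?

$t7=3
$t2=3
$t6=200
$t7=3+13=16
$t7=M[200]=21
$t7=21^7=18
$t6=200+4=204
$t2=3+1=4
cmp $t2, 10  (cmp 4,10)
blt loop: taken
$t7=18+13=31
$t7=M[204]=2
$t7=2^7=5
$t6=204+4=208
$t2=4+1=5
cmp $t2, 10  (cmp 5,10)
blt loop: taken
$t7=5+13=18
$t7=M[208]=4
$t7=4^7=3
$t6=208+4=212
$t2=5+1=6
cmp $t2, 10  (cmp 6,10)
blt loop: taken
$t7=3+13=16
$t7=M[212]=-1
$t7=(-1)^7=-8
$t6=212+4=216
$t2=6+1=7
cmp $t2, 10  (cmp 7,10)
blt loop: taken
$t7=(-8)+13=5
$t7=M[216]=12
$t7=12^7=11
$t6=216+4=220
$t2=7+1=8
cmp $t2, 10  (cmp 8,10)
blt loop: taken
$t7=11+13=24
$t7=M[220]=18
$t7=18^7=21
$t6=220+4=224
$t2=8+1=9
cmp $t2, 10  (cmp 9,10)
blt loop: taken
$t7=21+13=34
$t7=M[224]=-2
$t7=(-2)^7=-7
$t6=224+4=228
$t2=9+1=10
cmp $t2, 10  (cmp 10,10)
blt loop: not taken
$t7=(-7)|14=-1
halt.
Total executed instructions: 54.

54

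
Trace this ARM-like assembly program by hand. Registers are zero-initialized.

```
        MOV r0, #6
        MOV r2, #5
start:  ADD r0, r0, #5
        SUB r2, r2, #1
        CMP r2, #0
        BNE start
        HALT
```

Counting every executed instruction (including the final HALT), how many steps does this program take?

23

r0=6
r2=5
r0=6+5=11
r2=5-1=4
CMP r2, #0  (cmp 4,0)
BNE start: taken
r0=11+5=16
r2=4-1=3
CMP r2, #0  (cmp 3,0)
BNE start: taken
r0=16+5=21
r2=3-1=2
CMP r2, #0  (cmp 2,0)
BNE start: taken
r0=21+5=26
r2=2-1=1
CMP r2, #0  (cmp 1,0)
BNE start: taken
r0=26+5=31
r2=1-1=0
CMP r2, #0  (cmp 0,0)
BNE start: not taken
halt.
Total executed instructions: 23.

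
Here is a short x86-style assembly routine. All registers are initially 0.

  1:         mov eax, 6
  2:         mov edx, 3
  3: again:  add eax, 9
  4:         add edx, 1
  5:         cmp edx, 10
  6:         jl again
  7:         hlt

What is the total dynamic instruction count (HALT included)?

31

eax=6
edx=3
eax=6+9=15
edx=3+1=4
cmp edx, 10  (cmp 4,10)
jl again: taken
eax=15+9=24
edx=4+1=5
cmp edx, 10  (cmp 5,10)
jl again: taken
eax=24+9=33
edx=5+1=6
cmp edx, 10  (cmp 6,10)
jl again: taken
eax=33+9=42
edx=6+1=7
cmp edx, 10  (cmp 7,10)
jl again: taken
eax=42+9=51
edx=7+1=8
cmp edx, 10  (cmp 8,10)
jl again: taken
eax=51+9=60
edx=8+1=9
cmp edx, 10  (cmp 9,10)
jl again: taken
eax=60+9=69
edx=9+1=10
cmp edx, 10  (cmp 10,10)
jl again: not taken
halt.
Total executed instructions: 31.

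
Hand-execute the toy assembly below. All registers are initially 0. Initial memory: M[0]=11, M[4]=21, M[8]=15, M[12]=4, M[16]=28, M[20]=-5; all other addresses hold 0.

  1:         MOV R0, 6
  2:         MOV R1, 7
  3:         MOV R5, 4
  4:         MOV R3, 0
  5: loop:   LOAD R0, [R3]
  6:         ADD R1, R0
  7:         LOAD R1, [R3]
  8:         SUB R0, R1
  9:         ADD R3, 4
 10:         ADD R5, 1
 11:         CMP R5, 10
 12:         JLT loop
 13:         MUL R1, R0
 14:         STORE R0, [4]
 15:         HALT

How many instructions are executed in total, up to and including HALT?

after MOV R0, 6: R0=6
after MOV R1, 7: R1=7
after MOV R5, 4: R5=4
after MOV R3, 0: R3=0
after LOAD R0, [R3]: R0=M[0]=11
after ADD R1, R0: R1=7+11=18
after LOAD R1, [R3]: R1=M[0]=11
after SUB R0, R1: R0=11-11=0
after ADD R3, 4: R3=0+4=4
after ADD R5, 1: R5=4+1=5
CMP R5, 10  (cmp 5,10)
JLT loop: taken
after LOAD R0, [R3]: R0=M[4]=21
after ADD R1, R0: R1=11+21=32
after LOAD R1, [R3]: R1=M[4]=21
after SUB R0, R1: R0=21-21=0
after ADD R3, 4: R3=4+4=8
after ADD R5, 1: R5=5+1=6
CMP R5, 10  (cmp 6,10)
JLT loop: taken
after LOAD R0, [R3]: R0=M[8]=15
after ADD R1, R0: R1=21+15=36
after LOAD R1, [R3]: R1=M[8]=15
after SUB R0, R1: R0=15-15=0
after ADD R3, 4: R3=8+4=12
after ADD R5, 1: R5=6+1=7
CMP R5, 10  (cmp 7,10)
JLT loop: taken
after LOAD R0, [R3]: R0=M[12]=4
after ADD R1, R0: R1=15+4=19
after LOAD R1, [R3]: R1=M[12]=4
after SUB R0, R1: R0=4-4=0
after ADD R3, 4: R3=12+4=16
after ADD R5, 1: R5=7+1=8
CMP R5, 10  (cmp 8,10)
JLT loop: taken
after LOAD R0, [R3]: R0=M[16]=28
after ADD R1, R0: R1=4+28=32
after LOAD R1, [R3]: R1=M[16]=28
after SUB R0, R1: R0=28-28=0
after ADD R3, 4: R3=16+4=20
after ADD R5, 1: R5=8+1=9
CMP R5, 10  (cmp 9,10)
JLT loop: taken
after LOAD R0, [R3]: R0=M[20]=-5
after ADD R1, R0: R1=28+(-5)=23
after LOAD R1, [R3]: R1=M[20]=-5
after SUB R0, R1: R0=(-5)-(-5)=0
after ADD R3, 4: R3=20+4=24
after ADD R5, 1: R5=9+1=10
CMP R5, 10  (cmp 10,10)
JLT loop: not taken
after MUL R1, R0: R1=(-5)*0=0
STORE R0, [4] → M[4]=0
halt.
Total executed instructions: 55.

55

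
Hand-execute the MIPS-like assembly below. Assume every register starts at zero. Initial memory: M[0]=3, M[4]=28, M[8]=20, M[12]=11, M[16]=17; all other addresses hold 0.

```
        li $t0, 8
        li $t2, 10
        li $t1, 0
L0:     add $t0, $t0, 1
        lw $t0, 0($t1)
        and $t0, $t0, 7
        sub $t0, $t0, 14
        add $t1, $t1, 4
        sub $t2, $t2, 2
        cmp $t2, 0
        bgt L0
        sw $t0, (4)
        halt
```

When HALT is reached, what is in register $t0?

li $t0, 8 → $t0=8
li $t2, 10 → $t2=10
li $t1, 0 → $t1=0
add $t0, $t0, 1 → $t0=8+1=9
lw $t0, 0($t1) → $t0=M[0]=3
and $t0, $t0, 7 → $t0=3&7=3
sub $t0, $t0, 14 → $t0=3-14=-11
add $t1, $t1, 4 → $t1=0+4=4
sub $t2, $t2, 2 → $t2=10-2=8
cmp $t2, 0  (cmp 8,0)
bgt L0: taken
add $t0, $t0, 1 → $t0=(-11)+1=-10
lw $t0, 0($t1) → $t0=M[4]=28
and $t0, $t0, 7 → $t0=28&7=4
sub $t0, $t0, 14 → $t0=4-14=-10
add $t1, $t1, 4 → $t1=4+4=8
sub $t2, $t2, 2 → $t2=8-2=6
cmp $t2, 0  (cmp 6,0)
bgt L0: taken
add $t0, $t0, 1 → $t0=(-10)+1=-9
lw $t0, 0($t1) → $t0=M[8]=20
and $t0, $t0, 7 → $t0=20&7=4
sub $t0, $t0, 14 → $t0=4-14=-10
add $t1, $t1, 4 → $t1=8+4=12
sub $t2, $t2, 2 → $t2=6-2=4
cmp $t2, 0  (cmp 4,0)
bgt L0: taken
add $t0, $t0, 1 → $t0=(-10)+1=-9
lw $t0, 0($t1) → $t0=M[12]=11
and $t0, $t0, 7 → $t0=11&7=3
sub $t0, $t0, 14 → $t0=3-14=-11
add $t1, $t1, 4 → $t1=12+4=16
sub $t2, $t2, 2 → $t2=4-2=2
cmp $t2, 0  (cmp 2,0)
bgt L0: taken
add $t0, $t0, 1 → $t0=(-11)+1=-10
lw $t0, 0($t1) → $t0=M[16]=17
and $t0, $t0, 7 → $t0=17&7=1
sub $t0, $t0, 14 → $t0=1-14=-13
add $t1, $t1, 4 → $t1=16+4=20
sub $t2, $t2, 2 → $t2=2-2=0
cmp $t2, 0  (cmp 0,0)
bgt L0: not taken
sw $t0, (4) → M[4]=-13
halt.

-13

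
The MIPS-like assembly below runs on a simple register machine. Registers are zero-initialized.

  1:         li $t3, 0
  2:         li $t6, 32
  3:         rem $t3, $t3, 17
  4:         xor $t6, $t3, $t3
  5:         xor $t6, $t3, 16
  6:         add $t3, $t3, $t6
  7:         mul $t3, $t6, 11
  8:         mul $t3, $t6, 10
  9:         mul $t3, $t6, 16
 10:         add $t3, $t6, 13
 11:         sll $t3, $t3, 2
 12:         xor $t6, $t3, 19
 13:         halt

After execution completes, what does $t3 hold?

116

li $t3, 0 → $t3=0
li $t6, 32 → $t6=32
rem $t3, $t3, 17 → $t3=0%17=0
xor $t6, $t3, $t3 → $t6=0^0=0
xor $t6, $t3, 16 → $t6=0^16=16
add $t3, $t3, $t6 → $t3=0+16=16
mul $t3, $t6, 11 → $t3=16*11=176
mul $t3, $t6, 10 → $t3=16*10=160
mul $t3, $t6, 16 → $t3=16*16=256
add $t3, $t6, 13 → $t3=16+13=29
sll $t3, $t3, 2 → $t3=29<<2=116
xor $t6, $t3, 19 → $t6=116^19=103
halt.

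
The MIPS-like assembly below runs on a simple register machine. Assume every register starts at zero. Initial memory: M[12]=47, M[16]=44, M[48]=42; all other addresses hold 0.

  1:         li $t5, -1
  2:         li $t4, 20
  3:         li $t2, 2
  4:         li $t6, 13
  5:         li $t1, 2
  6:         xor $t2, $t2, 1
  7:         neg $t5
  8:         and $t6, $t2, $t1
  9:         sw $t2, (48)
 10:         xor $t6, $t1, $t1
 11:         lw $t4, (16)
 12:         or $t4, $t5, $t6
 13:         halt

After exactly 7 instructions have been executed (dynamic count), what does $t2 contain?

after li $t5, -1: $t5=-1
after li $t4, 20: $t4=20
after li $t2, 2: $t2=2
after li $t6, 13: $t6=13
after li $t1, 2: $t1=2
after xor $t2, $t2, 1: $t2=2^1=3
after neg $t5: $t5=-(-1)=1
After step 7: $t2 = 3.

3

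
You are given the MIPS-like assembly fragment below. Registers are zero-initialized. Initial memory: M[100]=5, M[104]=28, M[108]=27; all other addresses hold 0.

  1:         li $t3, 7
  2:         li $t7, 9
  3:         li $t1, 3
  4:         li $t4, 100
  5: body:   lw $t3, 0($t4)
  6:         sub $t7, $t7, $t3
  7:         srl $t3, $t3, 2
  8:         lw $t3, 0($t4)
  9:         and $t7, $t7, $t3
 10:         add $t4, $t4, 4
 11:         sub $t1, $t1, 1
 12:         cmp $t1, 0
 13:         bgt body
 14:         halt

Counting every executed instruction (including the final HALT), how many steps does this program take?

$t3=7
$t7=9
$t1=3
$t4=100
$t3=M[100]=5
$t7=9-5=4
$t3=5>>2=1
$t3=M[100]=5
$t7=4&5=4
$t4=100+4=104
$t1=3-1=2
cmp $t1, 0  (cmp 2,0)
bgt body: taken
$t3=M[104]=28
$t7=4-28=-24
$t3=28>>2=7
$t3=M[104]=28
$t7=(-24)&28=8
$t4=104+4=108
$t1=2-1=1
cmp $t1, 0  (cmp 1,0)
bgt body: taken
$t3=M[108]=27
$t7=8-27=-19
$t3=27>>2=6
$t3=M[108]=27
$t7=(-19)&27=9
$t4=108+4=112
$t1=1-1=0
cmp $t1, 0  (cmp 0,0)
bgt body: not taken
halt.
Total executed instructions: 32.

32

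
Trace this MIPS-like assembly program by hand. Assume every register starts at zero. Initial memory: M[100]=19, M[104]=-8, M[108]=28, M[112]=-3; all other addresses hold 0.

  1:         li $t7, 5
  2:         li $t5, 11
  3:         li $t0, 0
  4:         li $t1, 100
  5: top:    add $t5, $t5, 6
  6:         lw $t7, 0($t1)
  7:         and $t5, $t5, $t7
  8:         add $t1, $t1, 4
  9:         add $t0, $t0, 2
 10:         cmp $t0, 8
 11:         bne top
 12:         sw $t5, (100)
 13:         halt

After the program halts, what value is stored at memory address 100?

after li $t7, 5: $t7=5
after li $t5, 11: $t5=11
after li $t0, 0: $t0=0
after li $t1, 100: $t1=100
after add $t5, $t5, 6: $t5=11+6=17
after lw $t7, 0($t1): $t7=M[100]=19
after and $t5, $t5, $t7: $t5=17&19=17
after add $t1, $t1, 4: $t1=100+4=104
after add $t0, $t0, 2: $t0=0+2=2
cmp $t0, 8  (cmp 2,8)
bne top: taken
after add $t5, $t5, 6: $t5=17+6=23
after lw $t7, 0($t1): $t7=M[104]=-8
after and $t5, $t5, $t7: $t5=23&(-8)=16
after add $t1, $t1, 4: $t1=104+4=108
after add $t0, $t0, 2: $t0=2+2=4
cmp $t0, 8  (cmp 4,8)
bne top: taken
after add $t5, $t5, 6: $t5=16+6=22
after lw $t7, 0($t1): $t7=M[108]=28
after and $t5, $t5, $t7: $t5=22&28=20
after add $t1, $t1, 4: $t1=108+4=112
after add $t0, $t0, 2: $t0=4+2=6
cmp $t0, 8  (cmp 6,8)
bne top: taken
after add $t5, $t5, 6: $t5=20+6=26
after lw $t7, 0($t1): $t7=M[112]=-3
after and $t5, $t5, $t7: $t5=26&(-3)=24
after add $t1, $t1, 4: $t1=112+4=116
after add $t0, $t0, 2: $t0=6+2=8
cmp $t0, 8  (cmp 8,8)
bne top: not taken
sw $t5, (100) → M[100]=24
halt.

24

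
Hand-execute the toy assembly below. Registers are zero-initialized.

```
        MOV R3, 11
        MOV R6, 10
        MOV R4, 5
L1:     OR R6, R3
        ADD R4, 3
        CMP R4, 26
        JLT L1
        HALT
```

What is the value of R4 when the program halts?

26

MOV R3, 11 → R3=11
MOV R6, 10 → R6=10
MOV R4, 5 → R4=5
OR R6, R3 → R6=10|11=11
ADD R4, 3 → R4=5+3=8
CMP R4, 26  (cmp 8,26)
JLT L1: taken
OR R6, R3 → R6=11|11=11
ADD R4, 3 → R4=8+3=11
CMP R4, 26  (cmp 11,26)
JLT L1: taken
OR R6, R3 → R6=11|11=11
ADD R4, 3 → R4=11+3=14
CMP R4, 26  (cmp 14,26)
JLT L1: taken
OR R6, R3 → R6=11|11=11
ADD R4, 3 → R4=14+3=17
CMP R4, 26  (cmp 17,26)
JLT L1: taken
OR R6, R3 → R6=11|11=11
ADD R4, 3 → R4=17+3=20
CMP R4, 26  (cmp 20,26)
JLT L1: taken
OR R6, R3 → R6=11|11=11
ADD R4, 3 → R4=20+3=23
CMP R4, 26  (cmp 23,26)
JLT L1: taken
OR R6, R3 → R6=11|11=11
ADD R4, 3 → R4=23+3=26
CMP R4, 26  (cmp 26,26)
JLT L1: not taken
halt.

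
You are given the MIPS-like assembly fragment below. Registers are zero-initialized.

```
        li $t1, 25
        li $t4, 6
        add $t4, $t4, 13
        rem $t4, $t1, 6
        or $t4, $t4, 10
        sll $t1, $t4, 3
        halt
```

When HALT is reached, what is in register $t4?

$t1=25
$t4=6
$t4=6+13=19
$t4=25%6=1
$t4=1|10=11
$t1=11<<3=88
halt.

11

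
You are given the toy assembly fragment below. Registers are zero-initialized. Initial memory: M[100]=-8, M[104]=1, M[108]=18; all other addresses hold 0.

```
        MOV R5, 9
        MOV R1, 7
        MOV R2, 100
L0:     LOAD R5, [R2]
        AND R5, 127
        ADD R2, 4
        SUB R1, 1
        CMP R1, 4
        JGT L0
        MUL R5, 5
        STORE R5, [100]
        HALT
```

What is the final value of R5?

90

after MOV R5, 9: R5=9
after MOV R1, 7: R1=7
after MOV R2, 100: R2=100
after LOAD R5, [R2]: R5=M[100]=-8
after AND R5, 127: R5=(-8)&127=120
after ADD R2, 4: R2=100+4=104
after SUB R1, 1: R1=7-1=6
CMP R1, 4  (cmp 6,4)
JGT L0: taken
after LOAD R5, [R2]: R5=M[104]=1
after AND R5, 127: R5=1&127=1
after ADD R2, 4: R2=104+4=108
after SUB R1, 1: R1=6-1=5
CMP R1, 4  (cmp 5,4)
JGT L0: taken
after LOAD R5, [R2]: R5=M[108]=18
after AND R5, 127: R5=18&127=18
after ADD R2, 4: R2=108+4=112
after SUB R1, 1: R1=5-1=4
CMP R1, 4  (cmp 4,4)
JGT L0: not taken
after MUL R5, 5: R5=18*5=90
STORE R5, [100] → M[100]=90
halt.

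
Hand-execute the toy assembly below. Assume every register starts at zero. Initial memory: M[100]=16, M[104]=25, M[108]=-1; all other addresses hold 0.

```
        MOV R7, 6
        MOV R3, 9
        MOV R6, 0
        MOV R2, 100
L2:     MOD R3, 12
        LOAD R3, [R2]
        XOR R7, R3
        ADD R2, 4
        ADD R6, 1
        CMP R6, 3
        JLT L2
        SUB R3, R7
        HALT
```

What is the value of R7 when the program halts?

-16

R7=6
R3=9
R6=0
R2=100
R3=9%12=9
R3=M[100]=16
R7=6^16=22
R2=100+4=104
R6=0+1=1
CMP R6, 3  (cmp 1,3)
JLT L2: taken
R3=16%12=4
R3=M[104]=25
R7=22^25=15
R2=104+4=108
R6=1+1=2
CMP R6, 3  (cmp 2,3)
JLT L2: taken
R3=25%12=1
R3=M[108]=-1
R7=15^(-1)=-16
R2=108+4=112
R6=2+1=3
CMP R6, 3  (cmp 3,3)
JLT L2: not taken
R3=(-1)-(-16)=15
halt.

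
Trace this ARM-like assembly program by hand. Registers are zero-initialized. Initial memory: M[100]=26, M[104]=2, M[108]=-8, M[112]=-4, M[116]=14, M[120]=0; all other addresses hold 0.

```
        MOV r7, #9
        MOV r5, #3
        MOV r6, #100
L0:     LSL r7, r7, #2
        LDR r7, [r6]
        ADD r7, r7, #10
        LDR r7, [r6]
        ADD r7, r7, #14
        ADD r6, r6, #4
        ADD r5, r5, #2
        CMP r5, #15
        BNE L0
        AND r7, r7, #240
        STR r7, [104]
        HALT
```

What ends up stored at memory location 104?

MOV r7, #9 → r7=9
MOV r5, #3 → r5=3
MOV r6, #100 → r6=100
LSL r7, r7, #2 → r7=9<<2=36
LDR r7, [r6] → r7=M[100]=26
ADD r7, r7, #10 → r7=26+10=36
LDR r7, [r6] → r7=M[100]=26
ADD r7, r7, #14 → r7=26+14=40
ADD r6, r6, #4 → r6=100+4=104
ADD r5, r5, #2 → r5=3+2=5
CMP r5, #15  (cmp 5,15)
BNE L0: taken
LSL r7, r7, #2 → r7=40<<2=160
LDR r7, [r6] → r7=M[104]=2
ADD r7, r7, #10 → r7=2+10=12
LDR r7, [r6] → r7=M[104]=2
ADD r7, r7, #14 → r7=2+14=16
ADD r6, r6, #4 → r6=104+4=108
ADD r5, r5, #2 → r5=5+2=7
CMP r5, #15  (cmp 7,15)
BNE L0: taken
LSL r7, r7, #2 → r7=16<<2=64
LDR r7, [r6] → r7=M[108]=-8
ADD r7, r7, #10 → r7=(-8)+10=2
LDR r7, [r6] → r7=M[108]=-8
ADD r7, r7, #14 → r7=(-8)+14=6
ADD r6, r6, #4 → r6=108+4=112
ADD r5, r5, #2 → r5=7+2=9
CMP r5, #15  (cmp 9,15)
BNE L0: taken
LSL r7, r7, #2 → r7=6<<2=24
LDR r7, [r6] → r7=M[112]=-4
ADD r7, r7, #10 → r7=(-4)+10=6
LDR r7, [r6] → r7=M[112]=-4
ADD r7, r7, #14 → r7=(-4)+14=10
ADD r6, r6, #4 → r6=112+4=116
ADD r5, r5, #2 → r5=9+2=11
CMP r5, #15  (cmp 11,15)
BNE L0: taken
LSL r7, r7, #2 → r7=10<<2=40
LDR r7, [r6] → r7=M[116]=14
ADD r7, r7, #10 → r7=14+10=24
LDR r7, [r6] → r7=M[116]=14
ADD r7, r7, #14 → r7=14+14=28
ADD r6, r6, #4 → r6=116+4=120
ADD r5, r5, #2 → r5=11+2=13
CMP r5, #15  (cmp 13,15)
BNE L0: taken
LSL r7, r7, #2 → r7=28<<2=112
LDR r7, [r6] → r7=M[120]=0
ADD r7, r7, #10 → r7=0+10=10
LDR r7, [r6] → r7=M[120]=0
ADD r7, r7, #14 → r7=0+14=14
ADD r6, r6, #4 → r6=120+4=124
ADD r5, r5, #2 → r5=13+2=15
CMP r5, #15  (cmp 15,15)
BNE L0: not taken
AND r7, r7, #240 → r7=14&240=0
STR r7, [104] → M[104]=0
halt.

0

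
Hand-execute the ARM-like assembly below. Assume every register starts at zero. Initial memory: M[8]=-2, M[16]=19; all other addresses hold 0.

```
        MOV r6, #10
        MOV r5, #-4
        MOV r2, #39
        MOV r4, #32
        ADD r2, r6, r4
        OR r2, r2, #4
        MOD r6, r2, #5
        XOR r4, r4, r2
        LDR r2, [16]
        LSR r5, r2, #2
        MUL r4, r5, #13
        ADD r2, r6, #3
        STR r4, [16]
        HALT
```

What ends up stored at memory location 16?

after MOV r6, #10: r6=10
after MOV r5, #-4: r5=-4
after MOV r2, #39: r2=39
after MOV r4, #32: r4=32
after ADD r2, r6, r4: r2=10+32=42
after OR r2, r2, #4: r2=42|4=46
after MOD r6, r2, #5: r6=46%5=1
after XOR r4, r4, r2: r4=32^46=14
after LDR r2, [16]: r2=M[16]=19
after LSR r5, r2, #2: r5=19>>2=4
after MUL r4, r5, #13: r4=4*13=52
after ADD r2, r6, #3: r2=1+3=4
STR r4, [16] → M[16]=52
halt.

52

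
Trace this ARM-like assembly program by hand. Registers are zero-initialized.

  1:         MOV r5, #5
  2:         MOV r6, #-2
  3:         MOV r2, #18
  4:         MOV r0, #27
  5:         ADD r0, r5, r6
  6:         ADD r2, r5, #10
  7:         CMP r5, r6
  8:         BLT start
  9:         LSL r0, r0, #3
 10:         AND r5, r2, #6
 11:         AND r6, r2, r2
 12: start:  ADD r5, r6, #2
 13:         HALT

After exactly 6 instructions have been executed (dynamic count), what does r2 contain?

after MOV r5, #5: r5=5
after MOV r6, #-2: r6=-2
after MOV r2, #18: r2=18
after MOV r0, #27: r0=27
after ADD r0, r5, r6: r0=5+(-2)=3
after ADD r2, r5, #10: r2=5+10=15
After step 6: r2 = 15.

15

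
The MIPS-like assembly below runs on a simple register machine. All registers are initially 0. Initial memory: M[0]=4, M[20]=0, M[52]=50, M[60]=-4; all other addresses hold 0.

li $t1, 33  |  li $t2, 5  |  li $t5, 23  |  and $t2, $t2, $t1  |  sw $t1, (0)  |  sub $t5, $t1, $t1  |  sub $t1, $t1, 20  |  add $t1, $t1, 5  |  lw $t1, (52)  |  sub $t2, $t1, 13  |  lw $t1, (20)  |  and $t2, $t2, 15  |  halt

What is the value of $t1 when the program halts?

0

after li $t1, 33: $t1=33
after li $t2, 5: $t2=5
after li $t5, 23: $t5=23
after and $t2, $t2, $t1: $t2=5&33=1
sw $t1, (0) → M[0]=33
after sub $t5, $t1, $t1: $t5=33-33=0
after sub $t1, $t1, 20: $t1=33-20=13
after add $t1, $t1, 5: $t1=13+5=18
after lw $t1, (52): $t1=M[52]=50
after sub $t2, $t1, 13: $t2=50-13=37
after lw $t1, (20): $t1=M[20]=0
after and $t2, $t2, 15: $t2=37&15=5
halt.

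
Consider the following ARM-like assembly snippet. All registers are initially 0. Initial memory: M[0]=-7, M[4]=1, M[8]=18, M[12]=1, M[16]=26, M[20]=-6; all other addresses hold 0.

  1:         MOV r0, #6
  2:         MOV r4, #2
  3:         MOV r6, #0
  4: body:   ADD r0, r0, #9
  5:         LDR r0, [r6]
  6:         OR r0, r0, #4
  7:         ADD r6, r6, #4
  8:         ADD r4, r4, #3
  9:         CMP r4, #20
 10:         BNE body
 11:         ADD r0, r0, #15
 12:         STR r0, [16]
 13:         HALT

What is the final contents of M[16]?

r0=6
r4=2
r6=0
r0=6+9=15
r0=M[0]=-7
r0=(-7)|4=-3
r6=0+4=4
r4=2+3=5
CMP r4, #20  (cmp 5,20)
BNE body: taken
r0=(-3)+9=6
r0=M[4]=1
r0=1|4=5
r6=4+4=8
r4=5+3=8
CMP r4, #20  (cmp 8,20)
BNE body: taken
r0=5+9=14
r0=M[8]=18
r0=18|4=22
r6=8+4=12
r4=8+3=11
CMP r4, #20  (cmp 11,20)
BNE body: taken
r0=22+9=31
r0=M[12]=1
r0=1|4=5
r6=12+4=16
r4=11+3=14
CMP r4, #20  (cmp 14,20)
BNE body: taken
r0=5+9=14
r0=M[16]=26
r0=26|4=30
r6=16+4=20
r4=14+3=17
CMP r4, #20  (cmp 17,20)
BNE body: taken
r0=30+9=39
r0=M[20]=-6
r0=(-6)|4=-2
r6=20+4=24
r4=17+3=20
CMP r4, #20  (cmp 20,20)
BNE body: not taken
r0=(-2)+15=13
STR r0, [16] → M[16]=13
halt.

13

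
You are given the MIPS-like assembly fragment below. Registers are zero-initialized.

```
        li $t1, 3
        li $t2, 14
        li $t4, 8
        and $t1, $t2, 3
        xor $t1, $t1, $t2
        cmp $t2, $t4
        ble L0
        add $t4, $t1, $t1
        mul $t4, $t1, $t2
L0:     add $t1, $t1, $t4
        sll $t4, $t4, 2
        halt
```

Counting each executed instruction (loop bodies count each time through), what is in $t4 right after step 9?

168

$t1=3
$t2=14
$t4=8
$t1=14&3=2
$t1=2^14=12
cmp $t2, $t4  (cmp 14,8)
ble L0: not taken
$t4=12+12=24
$t4=12*14=168
After step 9: $t4 = 168.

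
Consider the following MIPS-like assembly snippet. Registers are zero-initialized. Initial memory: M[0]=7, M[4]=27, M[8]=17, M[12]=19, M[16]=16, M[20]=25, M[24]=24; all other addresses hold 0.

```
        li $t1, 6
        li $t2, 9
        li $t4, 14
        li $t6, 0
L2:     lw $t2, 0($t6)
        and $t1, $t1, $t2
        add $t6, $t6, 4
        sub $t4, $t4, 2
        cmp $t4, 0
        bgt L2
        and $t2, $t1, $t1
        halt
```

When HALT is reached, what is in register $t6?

li $t1, 6 → $t1=6
li $t2, 9 → $t2=9
li $t4, 14 → $t4=14
li $t6, 0 → $t6=0
lw $t2, 0($t6) → $t2=M[0]=7
and $t1, $t1, $t2 → $t1=6&7=6
add $t6, $t6, 4 → $t6=0+4=4
sub $t4, $t4, 2 → $t4=14-2=12
cmp $t4, 0  (cmp 12,0)
bgt L2: taken
lw $t2, 0($t6) → $t2=M[4]=27
and $t1, $t1, $t2 → $t1=6&27=2
add $t6, $t6, 4 → $t6=4+4=8
sub $t4, $t4, 2 → $t4=12-2=10
cmp $t4, 0  (cmp 10,0)
bgt L2: taken
lw $t2, 0($t6) → $t2=M[8]=17
and $t1, $t1, $t2 → $t1=2&17=0
add $t6, $t6, 4 → $t6=8+4=12
sub $t4, $t4, 2 → $t4=10-2=8
cmp $t4, 0  (cmp 8,0)
bgt L2: taken
lw $t2, 0($t6) → $t2=M[12]=19
and $t1, $t1, $t2 → $t1=0&19=0
add $t6, $t6, 4 → $t6=12+4=16
sub $t4, $t4, 2 → $t4=8-2=6
cmp $t4, 0  (cmp 6,0)
bgt L2: taken
lw $t2, 0($t6) → $t2=M[16]=16
and $t1, $t1, $t2 → $t1=0&16=0
add $t6, $t6, 4 → $t6=16+4=20
sub $t4, $t4, 2 → $t4=6-2=4
cmp $t4, 0  (cmp 4,0)
bgt L2: taken
lw $t2, 0($t6) → $t2=M[20]=25
and $t1, $t1, $t2 → $t1=0&25=0
add $t6, $t6, 4 → $t6=20+4=24
sub $t4, $t4, 2 → $t4=4-2=2
cmp $t4, 0  (cmp 2,0)
bgt L2: taken
lw $t2, 0($t6) → $t2=M[24]=24
and $t1, $t1, $t2 → $t1=0&24=0
add $t6, $t6, 4 → $t6=24+4=28
sub $t4, $t4, 2 → $t4=2-2=0
cmp $t4, 0  (cmp 0,0)
bgt L2: not taken
and $t2, $t1, $t1 → $t2=0&0=0
halt.

28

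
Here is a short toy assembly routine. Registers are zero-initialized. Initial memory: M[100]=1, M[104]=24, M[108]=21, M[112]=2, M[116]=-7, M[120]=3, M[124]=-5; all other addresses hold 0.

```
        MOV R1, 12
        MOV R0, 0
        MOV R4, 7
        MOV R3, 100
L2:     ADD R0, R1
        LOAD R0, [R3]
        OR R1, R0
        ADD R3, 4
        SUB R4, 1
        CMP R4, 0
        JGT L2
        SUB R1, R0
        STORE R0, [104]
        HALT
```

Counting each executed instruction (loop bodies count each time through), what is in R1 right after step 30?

MOV R1, 12 → R1=12
MOV R0, 0 → R0=0
MOV R4, 7 → R4=7
MOV R3, 100 → R3=100
ADD R0, R1 → R0=0+12=12
LOAD R0, [R3] → R0=M[100]=1
OR R1, R0 → R1=12|1=13
ADD R3, 4 → R3=100+4=104
SUB R4, 1 → R4=7-1=6
CMP R4, 0  (cmp 6,0)
JGT L2: taken
ADD R0, R1 → R0=1+13=14
LOAD R0, [R3] → R0=M[104]=24
OR R1, R0 → R1=13|24=29
ADD R3, 4 → R3=104+4=108
SUB R4, 1 → R4=6-1=5
CMP R4, 0  (cmp 5,0)
JGT L2: taken
ADD R0, R1 → R0=24+29=53
LOAD R0, [R3] → R0=M[108]=21
OR R1, R0 → R1=29|21=29
ADD R3, 4 → R3=108+4=112
SUB R4, 1 → R4=5-1=4
CMP R4, 0  (cmp 4,0)
JGT L2: taken
ADD R0, R1 → R0=21+29=50
LOAD R0, [R3] → R0=M[112]=2
OR R1, R0 → R1=29|2=31
ADD R3, 4 → R3=112+4=116
SUB R4, 1 → R4=4-1=3
After step 30: R1 = 31.

31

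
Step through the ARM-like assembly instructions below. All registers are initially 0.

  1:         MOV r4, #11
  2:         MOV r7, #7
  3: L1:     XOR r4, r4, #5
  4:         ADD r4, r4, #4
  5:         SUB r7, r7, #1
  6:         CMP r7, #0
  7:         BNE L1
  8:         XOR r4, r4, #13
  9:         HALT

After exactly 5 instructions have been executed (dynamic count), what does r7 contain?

r4=11
r7=7
r4=11^5=14
r4=14+4=18
r7=7-1=6
After step 5: r7 = 6.

6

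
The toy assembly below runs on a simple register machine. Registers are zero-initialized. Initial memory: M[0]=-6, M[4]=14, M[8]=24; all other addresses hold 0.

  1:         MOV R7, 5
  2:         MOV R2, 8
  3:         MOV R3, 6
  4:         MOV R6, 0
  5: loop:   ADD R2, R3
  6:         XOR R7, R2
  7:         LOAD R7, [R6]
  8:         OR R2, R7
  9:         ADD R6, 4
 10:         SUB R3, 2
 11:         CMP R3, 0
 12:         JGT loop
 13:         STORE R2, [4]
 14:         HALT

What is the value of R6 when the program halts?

MOV R7, 5 → R7=5
MOV R2, 8 → R2=8
MOV R3, 6 → R3=6
MOV R6, 0 → R6=0
ADD R2, R3 → R2=8+6=14
XOR R7, R2 → R7=5^14=11
LOAD R7, [R6] → R7=M[0]=-6
OR R2, R7 → R2=14|(-6)=-2
ADD R6, 4 → R6=0+4=4
SUB R3, 2 → R3=6-2=4
CMP R3, 0  (cmp 4,0)
JGT loop: taken
ADD R2, R3 → R2=(-2)+4=2
XOR R7, R2 → R7=(-6)^2=-8
LOAD R7, [R6] → R7=M[4]=14
OR R2, R7 → R2=2|14=14
ADD R6, 4 → R6=4+4=8
SUB R3, 2 → R3=4-2=2
CMP R3, 0  (cmp 2,0)
JGT loop: taken
ADD R2, R3 → R2=14+2=16
XOR R7, R2 → R7=14^16=30
LOAD R7, [R6] → R7=M[8]=24
OR R2, R7 → R2=16|24=24
ADD R6, 4 → R6=8+4=12
SUB R3, 2 → R3=2-2=0
CMP R3, 0  (cmp 0,0)
JGT loop: not taken
STORE R2, [4] → M[4]=24
halt.

12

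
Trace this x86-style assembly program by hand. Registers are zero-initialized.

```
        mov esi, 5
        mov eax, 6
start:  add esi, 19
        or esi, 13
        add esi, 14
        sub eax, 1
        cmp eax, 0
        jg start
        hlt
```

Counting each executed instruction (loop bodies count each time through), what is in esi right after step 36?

esi=5
eax=6
esi=5+19=24
esi=24|13=29
esi=29+14=43
eax=6-1=5
cmp eax, 0  (cmp 5,0)
jg start: taken
esi=43+19=62
esi=62|13=63
esi=63+14=77
eax=5-1=4
cmp eax, 0  (cmp 4,0)
jg start: taken
esi=77+19=96
esi=96|13=109
esi=109+14=123
eax=4-1=3
cmp eax, 0  (cmp 3,0)
jg start: taken
esi=123+19=142
esi=142|13=143
esi=143+14=157
eax=3-1=2
cmp eax, 0  (cmp 2,0)
jg start: taken
esi=157+19=176
esi=176|13=189
esi=189+14=203
eax=2-1=1
cmp eax, 0  (cmp 1,0)
jg start: taken
esi=203+19=222
esi=222|13=223
esi=223+14=237
eax=1-1=0
After step 36: esi = 237.

237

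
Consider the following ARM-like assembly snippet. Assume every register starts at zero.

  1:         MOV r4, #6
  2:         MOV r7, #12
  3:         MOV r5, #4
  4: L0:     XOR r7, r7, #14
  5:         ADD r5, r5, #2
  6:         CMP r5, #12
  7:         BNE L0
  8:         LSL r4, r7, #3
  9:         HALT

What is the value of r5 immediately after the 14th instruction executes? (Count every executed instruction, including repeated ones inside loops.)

after MOV r4, #6: r4=6
after MOV r7, #12: r7=12
after MOV r5, #4: r5=4
after XOR r7, r7, #14: r7=12^14=2
after ADD r5, r5, #2: r5=4+2=6
CMP r5, #12  (cmp 6,12)
BNE L0: taken
after XOR r7, r7, #14: r7=2^14=12
after ADD r5, r5, #2: r5=6+2=8
CMP r5, #12  (cmp 8,12)
BNE L0: taken
after XOR r7, r7, #14: r7=12^14=2
after ADD r5, r5, #2: r5=8+2=10
CMP r5, #12  (cmp 10,12)
After step 14: r5 = 10.

10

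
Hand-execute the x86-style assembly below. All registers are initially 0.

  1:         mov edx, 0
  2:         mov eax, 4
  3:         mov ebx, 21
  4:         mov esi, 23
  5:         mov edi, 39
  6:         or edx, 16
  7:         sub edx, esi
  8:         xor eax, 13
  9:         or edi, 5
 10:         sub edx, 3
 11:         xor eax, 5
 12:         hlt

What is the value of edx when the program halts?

after mov edx, 0: edx=0
after mov eax, 4: eax=4
after mov ebx, 21: ebx=21
after mov esi, 23: esi=23
after mov edi, 39: edi=39
after or edx, 16: edx=0|16=16
after sub edx, esi: edx=16-23=-7
after xor eax, 13: eax=4^13=9
after or edi, 5: edi=39|5=39
after sub edx, 3: edx=(-7)-3=-10
after xor eax, 5: eax=9^5=12
halt.

-10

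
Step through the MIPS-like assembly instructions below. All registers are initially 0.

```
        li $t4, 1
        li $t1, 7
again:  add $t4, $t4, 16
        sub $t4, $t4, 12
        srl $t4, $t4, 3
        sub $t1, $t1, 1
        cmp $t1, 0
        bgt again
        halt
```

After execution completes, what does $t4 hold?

0

$t4=1
$t1=7
$t4=1+16=17
$t4=17-12=5
$t4=5>>3=0
$t1=7-1=6
cmp $t1, 0  (cmp 6,0)
bgt again: taken
$t4=0+16=16
$t4=16-12=4
$t4=4>>3=0
$t1=6-1=5
cmp $t1, 0  (cmp 5,0)
bgt again: taken
$t4=0+16=16
$t4=16-12=4
$t4=4>>3=0
$t1=5-1=4
cmp $t1, 0  (cmp 4,0)
bgt again: taken
$t4=0+16=16
$t4=16-12=4
$t4=4>>3=0
$t1=4-1=3
cmp $t1, 0  (cmp 3,0)
bgt again: taken
$t4=0+16=16
$t4=16-12=4
$t4=4>>3=0
$t1=3-1=2
cmp $t1, 0  (cmp 2,0)
bgt again: taken
$t4=0+16=16
$t4=16-12=4
$t4=4>>3=0
$t1=2-1=1
cmp $t1, 0  (cmp 1,0)
bgt again: taken
$t4=0+16=16
$t4=16-12=4
$t4=4>>3=0
$t1=1-1=0
cmp $t1, 0  (cmp 0,0)
bgt again: not taken
halt.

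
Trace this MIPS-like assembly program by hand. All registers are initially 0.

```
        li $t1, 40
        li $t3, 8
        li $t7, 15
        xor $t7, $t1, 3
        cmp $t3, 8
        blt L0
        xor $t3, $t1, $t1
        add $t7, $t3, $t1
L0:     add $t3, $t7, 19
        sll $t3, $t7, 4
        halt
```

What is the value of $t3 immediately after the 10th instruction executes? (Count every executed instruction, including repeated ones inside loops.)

640

$t1=40
$t3=8
$t7=15
$t7=40^3=43
cmp $t3, 8  (cmp 8,8)
blt L0: not taken
$t3=40^40=0
$t7=0+40=40
$t3=40+19=59
$t3=40<<4=640
After step 10: $t3 = 640.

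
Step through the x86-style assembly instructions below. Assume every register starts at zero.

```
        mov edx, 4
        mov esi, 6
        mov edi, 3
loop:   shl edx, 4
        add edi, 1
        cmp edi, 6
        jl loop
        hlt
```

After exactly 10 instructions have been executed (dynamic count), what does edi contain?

mov edx, 4 → edx=4
mov esi, 6 → esi=6
mov edi, 3 → edi=3
shl edx, 4 → edx=4<<4=64
add edi, 1 → edi=3+1=4
cmp edi, 6  (cmp 4,6)
jl loop: taken
shl edx, 4 → edx=64<<4=1024
add edi, 1 → edi=4+1=5
cmp edi, 6  (cmp 5,6)
After step 10: edi = 5.

5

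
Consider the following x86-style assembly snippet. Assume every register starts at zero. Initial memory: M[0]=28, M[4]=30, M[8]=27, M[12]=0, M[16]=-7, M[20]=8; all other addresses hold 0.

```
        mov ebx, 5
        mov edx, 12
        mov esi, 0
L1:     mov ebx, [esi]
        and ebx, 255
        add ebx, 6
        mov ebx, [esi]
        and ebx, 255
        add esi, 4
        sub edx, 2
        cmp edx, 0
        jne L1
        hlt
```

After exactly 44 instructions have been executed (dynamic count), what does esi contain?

after mov ebx, 5: ebx=5
after mov edx, 12: edx=12
after mov esi, 0: esi=0
after mov ebx, [esi]: ebx=M[0]=28
after and ebx, 255: ebx=28&255=28
after add ebx, 6: ebx=28+6=34
after mov ebx, [esi]: ebx=M[0]=28
after and ebx, 255: ebx=28&255=28
after add esi, 4: esi=0+4=4
after sub edx, 2: edx=12-2=10
cmp edx, 0  (cmp 10,0)
jne L1: taken
after mov ebx, [esi]: ebx=M[4]=30
after and ebx, 255: ebx=30&255=30
after add ebx, 6: ebx=30+6=36
after mov ebx, [esi]: ebx=M[4]=30
after and ebx, 255: ebx=30&255=30
after add esi, 4: esi=4+4=8
after sub edx, 2: edx=10-2=8
cmp edx, 0  (cmp 8,0)
jne L1: taken
after mov ebx, [esi]: ebx=M[8]=27
after and ebx, 255: ebx=27&255=27
after add ebx, 6: ebx=27+6=33
after mov ebx, [esi]: ebx=M[8]=27
after and ebx, 255: ebx=27&255=27
after add esi, 4: esi=8+4=12
after sub edx, 2: edx=8-2=6
cmp edx, 0  (cmp 6,0)
jne L1: taken
after mov ebx, [esi]: ebx=M[12]=0
after and ebx, 255: ebx=0&255=0
after add ebx, 6: ebx=0+6=6
after mov ebx, [esi]: ebx=M[12]=0
after and ebx, 255: ebx=0&255=0
after add esi, 4: esi=12+4=16
after sub edx, 2: edx=6-2=4
cmp edx, 0  (cmp 4,0)
jne L1: taken
after mov ebx, [esi]: ebx=M[16]=-7
after and ebx, 255: ebx=(-7)&255=249
after add ebx, 6: ebx=249+6=255
after mov ebx, [esi]: ebx=M[16]=-7
after and ebx, 255: ebx=(-7)&255=249
After step 44: esi = 16.

16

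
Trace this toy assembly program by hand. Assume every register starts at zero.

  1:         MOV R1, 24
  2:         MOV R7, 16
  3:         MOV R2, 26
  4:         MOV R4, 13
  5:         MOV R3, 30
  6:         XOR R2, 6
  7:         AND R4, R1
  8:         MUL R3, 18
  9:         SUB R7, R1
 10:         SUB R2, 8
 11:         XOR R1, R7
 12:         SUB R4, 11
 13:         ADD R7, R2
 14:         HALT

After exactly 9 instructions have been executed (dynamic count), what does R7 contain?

MOV R1, 24 → R1=24
MOV R7, 16 → R7=16
MOV R2, 26 → R2=26
MOV R4, 13 → R4=13
MOV R3, 30 → R3=30
XOR R2, 6 → R2=26^6=28
AND R4, R1 → R4=13&24=8
MUL R3, 18 → R3=30*18=540
SUB R7, R1 → R7=16-24=-8
After step 9: R7 = -8.

-8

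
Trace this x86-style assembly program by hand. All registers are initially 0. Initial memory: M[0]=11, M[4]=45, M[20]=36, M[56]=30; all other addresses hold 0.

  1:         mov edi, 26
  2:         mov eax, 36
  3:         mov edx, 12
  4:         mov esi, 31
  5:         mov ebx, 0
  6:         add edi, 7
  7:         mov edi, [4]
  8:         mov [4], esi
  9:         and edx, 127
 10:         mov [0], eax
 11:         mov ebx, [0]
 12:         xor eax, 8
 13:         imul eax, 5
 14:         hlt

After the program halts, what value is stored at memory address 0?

mov edi, 26 → edi=26
mov eax, 36 → eax=36
mov edx, 12 → edx=12
mov esi, 31 → esi=31
mov ebx, 0 → ebx=0
add edi, 7 → edi=26+7=33
mov edi, [4] → edi=M[4]=45
mov [4], esi → M[4]=31
and edx, 127 → edx=12&127=12
mov [0], eax → M[0]=36
mov ebx, [0] → ebx=M[0]=36
xor eax, 8 → eax=36^8=44
imul eax, 5 → eax=44*5=220
halt.

36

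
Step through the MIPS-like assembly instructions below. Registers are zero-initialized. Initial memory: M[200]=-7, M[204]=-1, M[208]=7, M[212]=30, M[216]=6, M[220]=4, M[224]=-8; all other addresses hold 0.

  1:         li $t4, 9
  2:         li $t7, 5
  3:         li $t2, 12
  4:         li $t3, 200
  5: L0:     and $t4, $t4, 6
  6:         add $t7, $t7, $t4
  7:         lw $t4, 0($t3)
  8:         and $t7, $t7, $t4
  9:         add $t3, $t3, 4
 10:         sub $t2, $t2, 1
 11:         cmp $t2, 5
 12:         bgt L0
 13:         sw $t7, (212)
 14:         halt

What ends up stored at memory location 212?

after li $t4, 9: $t4=9
after li $t7, 5: $t7=5
after li $t2, 12: $t2=12
after li $t3, 200: $t3=200
after and $t4, $t4, 6: $t4=9&6=0
after add $t7, $t7, $t4: $t7=5+0=5
after lw $t4, 0($t3): $t4=M[200]=-7
after and $t7, $t7, $t4: $t7=5&(-7)=1
after add $t3, $t3, 4: $t3=200+4=204
after sub $t2, $t2, 1: $t2=12-1=11
cmp $t2, 5  (cmp 11,5)
bgt L0: taken
after and $t4, $t4, 6: $t4=(-7)&6=0
after add $t7, $t7, $t4: $t7=1+0=1
after lw $t4, 0($t3): $t4=M[204]=-1
after and $t7, $t7, $t4: $t7=1&(-1)=1
after add $t3, $t3, 4: $t3=204+4=208
after sub $t2, $t2, 1: $t2=11-1=10
cmp $t2, 5  (cmp 10,5)
bgt L0: taken
after and $t4, $t4, 6: $t4=(-1)&6=6
after add $t7, $t7, $t4: $t7=1+6=7
after lw $t4, 0($t3): $t4=M[208]=7
after and $t7, $t7, $t4: $t7=7&7=7
after add $t3, $t3, 4: $t3=208+4=212
after sub $t2, $t2, 1: $t2=10-1=9
cmp $t2, 5  (cmp 9,5)
bgt L0: taken
after and $t4, $t4, 6: $t4=7&6=6
after add $t7, $t7, $t4: $t7=7+6=13
after lw $t4, 0($t3): $t4=M[212]=30
after and $t7, $t7, $t4: $t7=13&30=12
after add $t3, $t3, 4: $t3=212+4=216
after sub $t2, $t2, 1: $t2=9-1=8
cmp $t2, 5  (cmp 8,5)
bgt L0: taken
after and $t4, $t4, 6: $t4=30&6=6
after add $t7, $t7, $t4: $t7=12+6=18
after lw $t4, 0($t3): $t4=M[216]=6
after and $t7, $t7, $t4: $t7=18&6=2
after add $t3, $t3, 4: $t3=216+4=220
after sub $t2, $t2, 1: $t2=8-1=7
cmp $t2, 5  (cmp 7,5)
bgt L0: taken
after and $t4, $t4, 6: $t4=6&6=6
after add $t7, $t7, $t4: $t7=2+6=8
after lw $t4, 0($t3): $t4=M[220]=4
after and $t7, $t7, $t4: $t7=8&4=0
after add $t3, $t3, 4: $t3=220+4=224
after sub $t2, $t2, 1: $t2=7-1=6
cmp $t2, 5  (cmp 6,5)
bgt L0: taken
after and $t4, $t4, 6: $t4=4&6=4
after add $t7, $t7, $t4: $t7=0+4=4
after lw $t4, 0($t3): $t4=M[224]=-8
after and $t7, $t7, $t4: $t7=4&(-8)=0
after add $t3, $t3, 4: $t3=224+4=228
after sub $t2, $t2, 1: $t2=6-1=5
cmp $t2, 5  (cmp 5,5)
bgt L0: not taken
sw $t7, (212) → M[212]=0
halt.

0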